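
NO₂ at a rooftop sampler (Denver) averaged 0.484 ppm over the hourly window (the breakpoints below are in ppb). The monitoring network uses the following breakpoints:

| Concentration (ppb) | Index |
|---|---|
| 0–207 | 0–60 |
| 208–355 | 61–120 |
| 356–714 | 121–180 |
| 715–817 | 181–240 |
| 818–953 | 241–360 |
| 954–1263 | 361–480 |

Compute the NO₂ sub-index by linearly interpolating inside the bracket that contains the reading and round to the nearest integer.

Convert: 0.484 ppm = 484 ppb.
NO₂: 484 ∈ [356, 714] ↔ index [121, 180].
121 + (484−356)·(180−121)/(714−356) = 121 + 128·59/358 ≈ 142.09, so AQI = 142.

142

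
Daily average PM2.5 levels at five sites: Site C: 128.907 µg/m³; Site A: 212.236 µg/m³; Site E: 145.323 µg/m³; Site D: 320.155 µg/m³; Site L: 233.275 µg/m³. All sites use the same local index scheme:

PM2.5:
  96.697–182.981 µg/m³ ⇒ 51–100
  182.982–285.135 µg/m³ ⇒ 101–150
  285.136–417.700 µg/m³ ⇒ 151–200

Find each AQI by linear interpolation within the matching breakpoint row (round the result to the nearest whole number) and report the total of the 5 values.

552

Site C 128.907: bracket 96.697–182.981 → index 51–100; slope 49/86.284, offset 32.210.
AQI = 51 + 49/86.284·32.210 ≈ 69.29 ⇒ 69.
Site A: 212.236 ∈ [182.982, 285.135] ↔ index [101, 150].
101 + (212.236−182.982)·(150−101)/(285.135−182.982) = 101 + 29.254·49/102.153 ≈ 115.03, so AQI = 115.
Site E: 145.323 lies in 96.697–182.981, so I_lo=51, I_hi=100, C_lo=96.697, C_hi=182.981.
(100−51)/(182.981−96.697) × (145.323−96.697) + 51 = 49/86.284 × 48.626 + 51 ≈ 78.61 → 79.
Site D 320.155: bracket 285.136–417.700 → index 151–200; slope 49/132.564, offset 35.019.
AQI = 151 + 49/132.564·35.019 ≈ 163.94 ⇒ 164.
Site L: 233.275 ∈ [182.982, 285.135] ↔ index [101, 150].
101 + (233.275−182.982)·(150−101)/(285.135−182.982) = 101 + 50.293·49/102.153 ≈ 125.12, so AQI = 125.
AQIs: Site C=69, Site A=115, Site E=79, Site D=164, Site L=125. Sum = 69 + 115 + 79 + 164 + 125 = 552.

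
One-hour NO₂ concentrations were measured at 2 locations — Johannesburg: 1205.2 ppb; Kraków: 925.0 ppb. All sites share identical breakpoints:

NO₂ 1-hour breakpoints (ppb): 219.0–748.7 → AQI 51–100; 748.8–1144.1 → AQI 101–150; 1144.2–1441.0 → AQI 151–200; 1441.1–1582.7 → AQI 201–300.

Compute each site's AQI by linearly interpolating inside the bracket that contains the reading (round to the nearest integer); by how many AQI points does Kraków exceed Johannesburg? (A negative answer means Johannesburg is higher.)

-38

Johannesburg: 1205.2 ∈ [1144.2, 1441.0] ↔ index [151, 200].
151 + (1205.2−1144.2)·(200−151)/(1441.0−1144.2) = 151 + 61.0·49/296.8 ≈ 161.07, so AQI = 161.
Kraków: row 748.8–1144.1 (AQI 101–150). (150−101)·(925.0−748.8)/(1144.1−748.8) + 101 = 49·176.2/395.3 + 101 ≈ 122.84 → 123.
AQIs: Johannesburg=161, Kraków=123. Kraków (123) − Johannesburg (161) = -38.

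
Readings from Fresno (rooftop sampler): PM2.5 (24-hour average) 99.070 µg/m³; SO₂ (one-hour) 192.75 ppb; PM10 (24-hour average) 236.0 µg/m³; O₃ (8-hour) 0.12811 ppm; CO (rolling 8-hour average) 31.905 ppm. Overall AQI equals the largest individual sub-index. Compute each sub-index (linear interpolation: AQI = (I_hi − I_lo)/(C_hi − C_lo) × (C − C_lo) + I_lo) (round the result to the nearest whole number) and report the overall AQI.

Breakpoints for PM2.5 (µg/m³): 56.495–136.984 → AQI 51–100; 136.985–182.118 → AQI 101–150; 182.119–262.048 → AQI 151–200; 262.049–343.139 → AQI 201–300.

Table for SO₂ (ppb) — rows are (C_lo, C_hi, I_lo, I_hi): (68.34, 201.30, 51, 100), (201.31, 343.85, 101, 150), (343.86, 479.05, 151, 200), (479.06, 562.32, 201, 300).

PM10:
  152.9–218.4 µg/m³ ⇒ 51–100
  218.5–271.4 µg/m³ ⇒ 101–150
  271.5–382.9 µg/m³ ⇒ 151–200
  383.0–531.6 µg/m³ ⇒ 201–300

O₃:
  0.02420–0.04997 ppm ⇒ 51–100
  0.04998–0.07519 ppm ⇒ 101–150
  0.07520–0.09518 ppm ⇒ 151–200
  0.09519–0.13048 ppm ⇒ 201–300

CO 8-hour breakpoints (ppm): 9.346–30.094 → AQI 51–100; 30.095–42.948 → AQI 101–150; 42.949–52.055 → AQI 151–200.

PM2.5: 99.070 lies in 56.495–136.984, so I_lo=51, I_hi=100, C_lo=56.495, C_hi=136.984.
(100−51)/(136.984−56.495) × (99.070−56.495) + 51 = 49/80.489 × 42.575 + 51 ≈ 76.92 → 77.
SO₂: row 68.34–201.30 (AQI 51–100). (100−51)·(192.75−68.34)/(201.30−68.34) + 51 = 49·124.41/132.96 + 51 ≈ 96.85 → 97.
PM10 236.0: bracket 218.5–271.4 → index 101–150; slope 49/52.9, offset 17.5.
AQI = 101 + 49/52.9·17.5 ≈ 117.21 ⇒ 117.
O₃: 0.12811 ∈ [0.09519, 0.13048] ↔ index [201, 300].
201 + (0.12811−0.09519)·(300−201)/(0.13048−0.09519) = 201 + 0.03292·99/0.03529 ≈ 293.35, so AQI = 293.
CO: 31.905 ∈ [30.095, 42.948] ↔ index [101, 150].
101 + (31.905−30.095)·(150−101)/(42.948−30.095) = 101 + 1.810·49/12.853 ≈ 107.90, so AQI = 108.
Sub-indices: PM2.5→77, SO₂→97, PM10→117, O₃→293, CO→108. Overall AQI = max = 293; dominant pollutant is O₃.
AQI 293: Very Unhealthy.

293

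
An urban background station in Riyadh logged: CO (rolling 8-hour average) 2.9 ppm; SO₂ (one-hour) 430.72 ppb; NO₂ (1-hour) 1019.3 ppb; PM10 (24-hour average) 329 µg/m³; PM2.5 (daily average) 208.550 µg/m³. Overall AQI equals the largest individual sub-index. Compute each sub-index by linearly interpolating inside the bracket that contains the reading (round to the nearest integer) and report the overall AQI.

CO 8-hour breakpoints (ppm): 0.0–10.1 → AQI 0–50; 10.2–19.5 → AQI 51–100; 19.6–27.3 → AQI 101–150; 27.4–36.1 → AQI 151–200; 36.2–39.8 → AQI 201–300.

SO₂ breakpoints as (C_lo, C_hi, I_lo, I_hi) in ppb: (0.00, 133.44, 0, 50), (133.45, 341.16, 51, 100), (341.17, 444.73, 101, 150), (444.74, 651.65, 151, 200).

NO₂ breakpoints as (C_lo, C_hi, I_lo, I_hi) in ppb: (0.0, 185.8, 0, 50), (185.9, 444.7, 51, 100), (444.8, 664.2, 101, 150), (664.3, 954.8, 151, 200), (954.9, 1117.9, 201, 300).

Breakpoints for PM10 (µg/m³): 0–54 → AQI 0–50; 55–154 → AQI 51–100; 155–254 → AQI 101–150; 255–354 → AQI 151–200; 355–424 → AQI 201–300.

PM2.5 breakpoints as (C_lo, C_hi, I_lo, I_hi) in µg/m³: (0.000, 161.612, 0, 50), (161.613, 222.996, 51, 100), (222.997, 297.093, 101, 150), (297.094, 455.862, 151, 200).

240

CO: 2.9 ∈ [0.0, 10.1] ↔ index [0, 50].
0 + (2.9−0.0)·(50−0)/(10.1−0.0) = 0 + 2.9·50/10.1 ≈ 14.36, so AQI = 14.
SO₂: 430.72 lies in 341.17–444.73, so I_lo=101, I_hi=150, C_lo=341.17, C_hi=444.73.
(150−101)/(444.73−341.17) × (430.72−341.17) + 101 = 49/103.56 × 89.55 + 101 ≈ 143.37 → 143.
NO₂: row 954.9–1117.9 (AQI 201–300). (300−201)·(1019.3−954.9)/(1117.9−954.9) + 201 = 99·64.4/163.0 + 201 ≈ 240.11 → 240.
PM10: 329 lies in 255–354, so I_lo=151, I_hi=200, C_lo=255, C_hi=354.
(200−151)/(354−255) × (329−255) + 151 = 49/99 × 74 + 151 ≈ 187.63 → 188.
PM2.5: 208.550 lies in 161.613–222.996, so I_lo=51, I_hi=100, C_lo=161.613, C_hi=222.996.
(100−51)/(222.996−161.613) × (208.550−161.613) + 51 = 49/61.383 × 46.937 + 51 ≈ 88.47 → 88.
Sub-indices: CO→14, SO₂→143, NO₂→240, PM10→188, PM2.5→88. Overall AQI = max = 240; dominant pollutant is NO₂.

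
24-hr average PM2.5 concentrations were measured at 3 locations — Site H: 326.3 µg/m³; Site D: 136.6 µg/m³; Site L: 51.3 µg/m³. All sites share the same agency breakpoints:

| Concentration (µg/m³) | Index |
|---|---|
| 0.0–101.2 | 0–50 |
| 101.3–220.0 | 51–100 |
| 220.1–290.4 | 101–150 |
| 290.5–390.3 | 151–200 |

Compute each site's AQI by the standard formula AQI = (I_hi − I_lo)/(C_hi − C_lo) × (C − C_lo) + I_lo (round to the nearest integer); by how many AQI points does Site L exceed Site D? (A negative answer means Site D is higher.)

Site H: 326.3 ∈ [290.5, 390.3] ↔ index [151, 200].
151 + (326.3−290.5)·(200−151)/(390.3−290.5) = 151 + 35.8·49/99.8 ≈ 168.58, so AQI = 169.
Site D: 136.6 ∈ [101.3, 220.0] ↔ index [51, 100].
51 + (136.6−101.3)·(100−51)/(220.0−101.3) = 51 + 35.3·49/118.7 ≈ 65.57, so AQI = 66.
Site L: 51.3 ∈ [0.0, 101.2] ↔ index [0, 50].
0 + (51.3−0.0)·(50−0)/(101.2−0.0) = 0 + 51.3·50/101.2 ≈ 25.35, so AQI = 25.
AQIs: Site H=169, Site D=66, Site L=25. Site L (25) − Site D (66) = -41.

-41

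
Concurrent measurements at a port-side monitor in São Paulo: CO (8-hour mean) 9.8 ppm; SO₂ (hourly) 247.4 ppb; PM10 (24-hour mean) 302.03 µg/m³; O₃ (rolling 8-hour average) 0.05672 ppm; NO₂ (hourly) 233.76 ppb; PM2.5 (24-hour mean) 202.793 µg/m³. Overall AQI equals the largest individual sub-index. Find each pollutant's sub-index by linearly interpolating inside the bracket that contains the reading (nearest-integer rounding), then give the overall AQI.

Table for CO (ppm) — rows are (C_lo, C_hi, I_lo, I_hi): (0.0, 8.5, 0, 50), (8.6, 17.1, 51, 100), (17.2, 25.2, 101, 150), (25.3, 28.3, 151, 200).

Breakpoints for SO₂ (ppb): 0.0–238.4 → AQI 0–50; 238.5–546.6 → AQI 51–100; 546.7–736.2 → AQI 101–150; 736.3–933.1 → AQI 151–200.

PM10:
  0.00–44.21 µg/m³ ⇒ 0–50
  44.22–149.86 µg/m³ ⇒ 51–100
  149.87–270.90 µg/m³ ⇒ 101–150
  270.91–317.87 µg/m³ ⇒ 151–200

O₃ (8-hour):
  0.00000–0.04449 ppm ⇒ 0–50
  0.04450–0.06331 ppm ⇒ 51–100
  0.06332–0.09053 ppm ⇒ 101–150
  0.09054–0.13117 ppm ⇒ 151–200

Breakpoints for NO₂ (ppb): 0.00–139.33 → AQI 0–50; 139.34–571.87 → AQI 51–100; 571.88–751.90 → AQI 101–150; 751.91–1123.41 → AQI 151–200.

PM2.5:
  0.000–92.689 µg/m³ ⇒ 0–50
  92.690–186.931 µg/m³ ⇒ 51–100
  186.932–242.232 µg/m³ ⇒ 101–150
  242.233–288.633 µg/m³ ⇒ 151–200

183

CO 9.8: bracket 8.6–17.1 → index 51–100; slope 49/8.5, offset 1.2.
AQI = 51 + 49/8.5·1.2 ≈ 57.92 ⇒ 58.
SO₂: 247.4 lies in 238.5–546.6, so I_lo=51, I_hi=100, C_lo=238.5, C_hi=546.6.
(100−51)/(546.6−238.5) × (247.4−238.5) + 51 = 49/308.1 × 8.9 + 51 ≈ 52.42 → 52.
PM10: 302.03 ∈ [270.91, 317.87] ↔ index [151, 200].
151 + (302.03−270.91)·(200−151)/(317.87−270.91) = 151 + 31.12·49/46.96 ≈ 183.47, so AQI = 183.
O₃: row 0.04450–0.06331 (AQI 51–100). (100−51)·(0.05672−0.04450)/(0.06331−0.04450) + 51 = 49·0.01222/0.01881 + 51 ≈ 82.83 → 83.
NO₂: 233.76 lies in 139.34–571.87, so I_lo=51, I_hi=100, C_lo=139.34, C_hi=571.87.
(100−51)/(571.87−139.34) × (233.76−139.34) + 51 = 49/432.53 × 94.42 + 51 ≈ 61.70 → 62.
PM2.5 202.793: bracket 186.932–242.232 → index 101–150; slope 49/55.300, offset 15.861.
AQI = 101 + 49/55.300·15.861 ≈ 115.05 ⇒ 115.
Sub-indices: CO→58, SO₂→52, PM10→183, O₃→83, NO₂→62, PM2.5→115. Overall AQI = max = 183; dominant pollutant is PM10.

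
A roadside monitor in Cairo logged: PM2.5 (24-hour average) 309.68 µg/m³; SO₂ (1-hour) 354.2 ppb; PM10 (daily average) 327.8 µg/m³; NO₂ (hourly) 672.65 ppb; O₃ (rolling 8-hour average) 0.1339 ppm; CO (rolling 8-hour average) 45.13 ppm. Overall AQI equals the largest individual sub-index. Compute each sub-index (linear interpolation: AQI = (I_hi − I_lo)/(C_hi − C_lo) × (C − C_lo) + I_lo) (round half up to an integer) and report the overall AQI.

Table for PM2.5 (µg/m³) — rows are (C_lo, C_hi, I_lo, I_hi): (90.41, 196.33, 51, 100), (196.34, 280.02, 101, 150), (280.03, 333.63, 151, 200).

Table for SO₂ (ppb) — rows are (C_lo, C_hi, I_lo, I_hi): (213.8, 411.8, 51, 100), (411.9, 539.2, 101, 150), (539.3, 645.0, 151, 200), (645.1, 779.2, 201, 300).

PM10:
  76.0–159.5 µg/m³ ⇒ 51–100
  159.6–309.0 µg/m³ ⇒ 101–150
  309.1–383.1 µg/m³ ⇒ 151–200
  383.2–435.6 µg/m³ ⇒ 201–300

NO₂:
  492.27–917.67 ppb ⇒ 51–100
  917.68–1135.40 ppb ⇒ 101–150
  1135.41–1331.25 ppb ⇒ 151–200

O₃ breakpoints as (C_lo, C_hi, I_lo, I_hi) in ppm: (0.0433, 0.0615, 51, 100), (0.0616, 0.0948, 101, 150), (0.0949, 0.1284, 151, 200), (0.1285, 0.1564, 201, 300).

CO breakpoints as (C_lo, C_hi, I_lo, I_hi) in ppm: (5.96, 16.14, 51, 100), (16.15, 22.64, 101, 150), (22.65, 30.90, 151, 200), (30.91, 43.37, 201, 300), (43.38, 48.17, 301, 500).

374

PM2.5: 309.68 lies in 280.03–333.63, so I_lo=151, I_hi=200, C_lo=280.03, C_hi=333.63.
(200−151)/(333.63−280.03) × (309.68−280.03) + 151 = 49/53.60 × 29.65 + 151 ≈ 178.11 → 178.
SO₂: 354.2 ∈ [213.8, 411.8] ↔ index [51, 100].
51 + (354.2−213.8)·(100−51)/(411.8−213.8) = 51 + 140.4·49/198.0 ≈ 85.75, so AQI = 86.
PM10: 327.8 lies in 309.1–383.1, so I_lo=151, I_hi=200, C_lo=309.1, C_hi=383.1.
(200−151)/(383.1−309.1) × (327.8−309.1) + 151 = 49/74.0 × 18.7 + 151 ≈ 163.38 → 163.
NO₂ 672.65: bracket 492.27–917.67 → index 51–100; slope 49/425.40, offset 180.38.
AQI = 51 + 49/425.40·180.38 ≈ 71.78 ⇒ 72.
O₃ 0.1339: bracket 0.1285–0.1564 → index 201–300; slope 99/0.0279, offset 0.0054.
AQI = 201 + 99/0.0279·0.0054 ≈ 220.16 ⇒ 220.
CO: 45.13 lies in 43.38–48.17, so I_lo=301, I_hi=500, C_lo=43.38, C_hi=48.17.
(500−301)/(48.17−43.38) × (45.13−43.38) + 301 = 199/4.79 × 1.75 + 301 ≈ 373.70 → 374.
Sub-indices: PM2.5→178, SO₂→86, PM10→163, NO₂→72, O₃→220, CO→374. Overall AQI = max = 374; dominant pollutant is CO.
AQI 374: Hazardous.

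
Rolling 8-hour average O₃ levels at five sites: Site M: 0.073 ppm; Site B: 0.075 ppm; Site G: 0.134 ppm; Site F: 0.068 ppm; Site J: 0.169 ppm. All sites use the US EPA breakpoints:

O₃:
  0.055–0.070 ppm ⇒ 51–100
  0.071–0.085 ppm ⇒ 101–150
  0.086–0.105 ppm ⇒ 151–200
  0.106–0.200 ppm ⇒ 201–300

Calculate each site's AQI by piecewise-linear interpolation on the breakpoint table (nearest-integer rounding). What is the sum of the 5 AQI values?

813

Site M: 0.073 lies in 0.071–0.085, so I_lo=101, I_hi=150, C_lo=0.071, C_hi=0.085.
(150−101)/(0.085−0.071) × (0.073−0.071) + 101 = 49/0.014 × 0.002 + 101 ≈ 108.00 → 108.
Site B: 0.075 lies in 0.071–0.085, so I_lo=101, I_hi=150, C_lo=0.071, C_hi=0.085.
(150−101)/(0.085−0.071) × (0.075−0.071) + 101 = 49/0.014 × 0.004 + 101 ≈ 115.00 → 115.
Site G: row 0.106–0.200 (AQI 201–300). (300−201)·(0.134−0.106)/(0.200−0.106) + 201 = 99·0.028/0.094 + 201 ≈ 230.49 → 230.
Site F 0.068: bracket 0.055–0.070 → index 51–100; slope 49/0.015, offset 0.013.
AQI = 51 + 49/0.015·0.013 ≈ 93.47 ⇒ 93.
Site J: row 0.106–0.200 (AQI 201–300). (300−201)·(0.169−0.106)/(0.200−0.106) + 201 = 99·0.063/0.094 + 201 ≈ 267.35 → 267.
AQIs: Site M=108, Site B=115, Site G=230, Site F=93, Site J=267. Sum = 108 + 115 + 230 + 93 + 267 = 813.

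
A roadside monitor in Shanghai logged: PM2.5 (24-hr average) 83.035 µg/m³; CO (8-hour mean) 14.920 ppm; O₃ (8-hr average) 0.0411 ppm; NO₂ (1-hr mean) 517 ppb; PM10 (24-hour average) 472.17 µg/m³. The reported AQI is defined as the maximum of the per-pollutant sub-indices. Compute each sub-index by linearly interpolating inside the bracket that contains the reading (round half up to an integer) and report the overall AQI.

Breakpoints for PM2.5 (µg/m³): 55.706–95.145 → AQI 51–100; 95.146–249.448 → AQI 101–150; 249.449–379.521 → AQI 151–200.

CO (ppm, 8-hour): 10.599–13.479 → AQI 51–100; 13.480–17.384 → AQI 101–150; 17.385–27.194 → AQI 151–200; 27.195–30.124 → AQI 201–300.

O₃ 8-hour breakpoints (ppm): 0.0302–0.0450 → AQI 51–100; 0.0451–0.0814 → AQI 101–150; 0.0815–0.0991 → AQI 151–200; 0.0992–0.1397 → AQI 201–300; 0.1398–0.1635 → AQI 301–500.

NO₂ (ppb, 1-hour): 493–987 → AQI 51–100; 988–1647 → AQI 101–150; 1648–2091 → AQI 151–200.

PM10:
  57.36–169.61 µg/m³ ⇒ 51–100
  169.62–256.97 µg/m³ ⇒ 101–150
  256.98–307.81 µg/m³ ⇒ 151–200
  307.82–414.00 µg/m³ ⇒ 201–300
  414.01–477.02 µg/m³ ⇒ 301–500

PM2.5: row 55.706–95.145 (AQI 51–100). (100−51)·(83.035−55.706)/(95.145−55.706) + 51 = 49·27.329/39.439 + 51 ≈ 84.95 → 85.
CO 14.920: bracket 13.480–17.384 → index 101–150; slope 49/3.904, offset 1.440.
AQI = 101 + 49/3.904·1.440 ≈ 119.07 ⇒ 119.
O₃: 0.0411 ∈ [0.0302, 0.0450] ↔ index [51, 100].
51 + (0.0411−0.0302)·(100−51)/(0.0450−0.0302) = 51 + 0.0109·49/0.0148 ≈ 87.09, so AQI = 87.
NO₂: 517 lies in 493–987, so I_lo=51, I_hi=100, C_lo=493, C_hi=987.
(100−51)/(987−493) × (517−493) + 51 = 49/494 × 24 + 51 ≈ 53.38 → 53.
PM10: row 414.01–477.02 (AQI 301–500). (500−301)·(472.17−414.01)/(477.02−414.01) + 301 = 199·58.16/63.01 + 301 ≈ 484.68 → 485.
Sub-indices: PM2.5→85, CO→119, O₃→87, NO₂→53, PM10→485. Overall AQI = max = 485; dominant pollutant is PM10.

485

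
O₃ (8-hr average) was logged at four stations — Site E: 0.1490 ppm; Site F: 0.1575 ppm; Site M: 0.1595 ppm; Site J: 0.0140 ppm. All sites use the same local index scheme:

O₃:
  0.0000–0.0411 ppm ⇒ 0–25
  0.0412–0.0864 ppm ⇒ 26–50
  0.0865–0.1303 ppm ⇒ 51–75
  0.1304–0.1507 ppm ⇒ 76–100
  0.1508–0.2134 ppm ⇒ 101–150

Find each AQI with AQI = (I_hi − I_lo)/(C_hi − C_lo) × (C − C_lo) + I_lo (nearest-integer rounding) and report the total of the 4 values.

Site E: 0.1490 ∈ [0.1304, 0.1507] ↔ index [76, 100].
76 + (0.1490−0.1304)·(100−76)/(0.1507−0.1304) = 76 + 0.0186·24/0.0203 ≈ 97.99, so AQI = 98.
Site F: row 0.1508–0.2134 (AQI 101–150). (150−101)·(0.1575−0.1508)/(0.2134−0.1508) + 101 = 49·0.0067/0.0626 + 101 ≈ 106.24 → 106.
Site M: 0.1595 ∈ [0.1508, 0.2134] ↔ index [101, 150].
101 + (0.1595−0.1508)·(150−101)/(0.2134−0.1508) = 101 + 0.0087·49/0.0626 ≈ 107.81, so AQI = 108.
Site J: 0.0140 lies in 0.0000–0.0411, so I_lo=0, I_hi=25, C_lo=0.0000, C_hi=0.0411.
(25−0)/(0.0411−0.0000) × (0.0140−0.0000) + 0 = 25/0.0411 × 0.0140 + 0 ≈ 8.52 → 9.
AQIs: Site E=98, Site F=106, Site M=108, Site J=9. Sum = 98 + 106 + 108 + 9 = 321.

321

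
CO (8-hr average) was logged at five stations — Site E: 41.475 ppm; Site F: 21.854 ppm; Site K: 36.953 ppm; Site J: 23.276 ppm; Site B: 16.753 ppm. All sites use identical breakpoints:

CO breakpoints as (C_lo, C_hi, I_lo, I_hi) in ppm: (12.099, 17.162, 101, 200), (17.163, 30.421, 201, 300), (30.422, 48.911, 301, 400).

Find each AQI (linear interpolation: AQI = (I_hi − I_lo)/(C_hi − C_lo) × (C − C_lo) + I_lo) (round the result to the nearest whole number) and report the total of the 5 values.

1371

Site E: 41.475 ∈ [30.422, 48.911] ↔ index [301, 400].
301 + (41.475−30.422)·(400−301)/(48.911−30.422) = 301 + 11.053·99/18.489 ≈ 360.18, so AQI = 360.
Site F: 21.854 lies in 17.163–30.421, so I_lo=201, I_hi=300, C_lo=17.163, C_hi=30.421.
(300−201)/(30.421−17.163) × (21.854−17.163) + 201 = 99/13.258 × 4.691 + 201 ≈ 236.03 → 236.
Site K: 36.953 ∈ [30.422, 48.911] ↔ index [301, 400].
301 + (36.953−30.422)·(400−301)/(48.911−30.422) = 301 + 6.531·99/18.489 ≈ 335.97, so AQI = 336.
Site J: row 17.163–30.421 (AQI 201–300). (300−201)·(23.276−17.163)/(30.421−17.163) + 201 = 99·6.113/13.258 + 201 ≈ 246.65 → 247.
Site B 16.753: bracket 12.099–17.162 → index 101–200; slope 99/5.063, offset 4.654.
AQI = 101 + 99/5.063·4.654 ≈ 192.00 ⇒ 192.
AQIs: Site E=360, Site F=236, Site K=336, Site J=247, Site B=192. Sum = 360 + 236 + 336 + 247 + 192 = 1371.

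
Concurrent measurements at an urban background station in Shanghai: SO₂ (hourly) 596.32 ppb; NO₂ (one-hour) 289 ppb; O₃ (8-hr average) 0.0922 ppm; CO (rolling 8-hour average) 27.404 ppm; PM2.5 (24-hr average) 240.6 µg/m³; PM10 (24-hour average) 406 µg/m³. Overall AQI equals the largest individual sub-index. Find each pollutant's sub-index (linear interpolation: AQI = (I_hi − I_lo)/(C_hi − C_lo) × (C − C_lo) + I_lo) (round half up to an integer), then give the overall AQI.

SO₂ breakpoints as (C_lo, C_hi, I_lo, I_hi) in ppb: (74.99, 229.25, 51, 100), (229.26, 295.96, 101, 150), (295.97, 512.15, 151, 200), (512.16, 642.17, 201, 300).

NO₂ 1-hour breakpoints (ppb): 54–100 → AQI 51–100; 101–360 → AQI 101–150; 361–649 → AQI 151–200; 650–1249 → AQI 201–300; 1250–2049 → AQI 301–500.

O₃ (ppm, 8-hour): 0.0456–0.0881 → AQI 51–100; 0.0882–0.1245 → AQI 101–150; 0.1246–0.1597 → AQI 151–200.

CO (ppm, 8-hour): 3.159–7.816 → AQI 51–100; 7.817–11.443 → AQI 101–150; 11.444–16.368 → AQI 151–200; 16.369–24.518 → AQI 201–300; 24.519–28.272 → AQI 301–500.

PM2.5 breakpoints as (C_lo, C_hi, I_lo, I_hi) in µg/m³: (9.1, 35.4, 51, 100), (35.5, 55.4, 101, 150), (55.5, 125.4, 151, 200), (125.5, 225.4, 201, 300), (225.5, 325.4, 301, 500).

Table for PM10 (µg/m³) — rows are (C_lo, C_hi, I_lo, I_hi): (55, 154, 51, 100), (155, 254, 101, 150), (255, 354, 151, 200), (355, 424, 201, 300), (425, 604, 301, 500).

454

SO₂: row 512.16–642.17 (AQI 201–300). (300−201)·(596.32−512.16)/(642.17−512.16) + 201 = 99·84.16/130.01 + 201 ≈ 265.09 → 265.
NO₂: 289 ∈ [101, 360] ↔ index [101, 150].
101 + (289−101)·(150−101)/(360−101) = 101 + 188·49/259 ≈ 136.57, so AQI = 137.
O₃: 0.0922 lies in 0.0882–0.1245, so I_lo=101, I_hi=150, C_lo=0.0882, C_hi=0.1245.
(150−101)/(0.1245−0.0882) × (0.0922−0.0882) + 101 = 49/0.0363 × 0.0040 + 101 ≈ 106.40 → 106.
CO: row 24.519–28.272 (AQI 301–500). (500−301)·(27.404−24.519)/(28.272−24.519) + 301 = 199·2.885/3.753 + 301 ≈ 453.97 → 454.
PM2.5: row 225.5–325.4 (AQI 301–500). (500−301)·(240.6−225.5)/(325.4−225.5) + 301 = 199·15.1/99.9 + 301 ≈ 331.08 → 331.
PM10: 406 lies in 355–424, so I_lo=201, I_hi=300, C_lo=355, C_hi=424.
(300−201)/(424−355) × (406−355) + 201 = 99/69 × 51 + 201 ≈ 274.17 → 274.
Sub-indices: SO₂→265, NO₂→137, O₃→106, CO→454, PM2.5→331, PM10→274. Overall AQI = max = 454; dominant pollutant is CO.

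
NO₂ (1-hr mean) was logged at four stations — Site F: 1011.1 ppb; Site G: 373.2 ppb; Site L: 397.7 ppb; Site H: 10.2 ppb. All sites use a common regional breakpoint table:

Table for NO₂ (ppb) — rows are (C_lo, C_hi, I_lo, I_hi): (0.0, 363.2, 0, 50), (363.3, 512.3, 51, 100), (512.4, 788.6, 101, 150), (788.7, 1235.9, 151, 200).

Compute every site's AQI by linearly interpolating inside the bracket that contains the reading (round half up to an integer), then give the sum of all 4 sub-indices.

Site F 1011.1: bracket 788.7–1235.9 → index 151–200; slope 49/447.2, offset 222.4.
AQI = 151 + 49/447.2·222.4 ≈ 175.37 ⇒ 175.
Site G: 373.2 ∈ [363.3, 512.3] ↔ index [51, 100].
51 + (373.2−363.3)·(100−51)/(512.3−363.3) = 51 + 9.9·49/149.0 ≈ 54.26, so AQI = 54.
Site L: 397.7 lies in 363.3–512.3, so I_lo=51, I_hi=100, C_lo=363.3, C_hi=512.3.
(100−51)/(512.3−363.3) × (397.7−363.3) + 51 = 49/149.0 × 34.4 + 51 ≈ 62.31 → 62.
Site H: 10.2 ∈ [0.0, 363.2] ↔ index [0, 50].
0 + (10.2−0.0)·(50−0)/(363.2−0.0) = 0 + 10.2·50/363.2 ≈ 1.40, so AQI = 1.
AQIs: Site F=175, Site G=54, Site L=62, Site H=1. Sum = 175 + 54 + 62 + 1 = 292.

292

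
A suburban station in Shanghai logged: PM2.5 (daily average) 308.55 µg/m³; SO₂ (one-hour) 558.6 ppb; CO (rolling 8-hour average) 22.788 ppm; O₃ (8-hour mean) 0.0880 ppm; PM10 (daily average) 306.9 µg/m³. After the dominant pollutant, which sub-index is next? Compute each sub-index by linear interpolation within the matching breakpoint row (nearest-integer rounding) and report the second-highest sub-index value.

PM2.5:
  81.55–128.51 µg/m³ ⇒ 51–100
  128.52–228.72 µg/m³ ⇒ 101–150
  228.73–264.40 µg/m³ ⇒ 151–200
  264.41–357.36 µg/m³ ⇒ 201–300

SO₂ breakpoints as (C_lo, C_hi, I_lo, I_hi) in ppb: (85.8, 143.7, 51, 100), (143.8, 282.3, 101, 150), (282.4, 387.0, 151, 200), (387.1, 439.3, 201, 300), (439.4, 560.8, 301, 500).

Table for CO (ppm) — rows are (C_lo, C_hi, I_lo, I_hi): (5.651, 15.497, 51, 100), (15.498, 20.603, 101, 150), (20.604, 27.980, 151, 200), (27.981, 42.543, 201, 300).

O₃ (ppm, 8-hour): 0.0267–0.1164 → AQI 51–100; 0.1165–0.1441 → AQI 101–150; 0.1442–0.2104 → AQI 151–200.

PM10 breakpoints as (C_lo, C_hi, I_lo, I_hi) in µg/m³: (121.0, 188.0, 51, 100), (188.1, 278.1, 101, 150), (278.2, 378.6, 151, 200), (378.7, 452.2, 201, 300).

248

PM2.5: row 264.41–357.36 (AQI 201–300). (300−201)·(308.55−264.41)/(357.36−264.41) + 201 = 99·44.14/92.95 + 201 ≈ 248.01 → 248.
SO₂: 558.6 lies in 439.4–560.8, so I_lo=301, I_hi=500, C_lo=439.4, C_hi=560.8.
(500−301)/(560.8−439.4) × (558.6−439.4) + 301 = 199/121.4 × 119.2 + 301 ≈ 496.39 → 496.
CO: row 20.604–27.980 (AQI 151–200). (200−151)·(22.788−20.604)/(27.980−20.604) + 151 = 49·2.184/7.376 + 151 ≈ 165.51 → 166.
O₃: 0.0880 lies in 0.0267–0.1164, so I_lo=51, I_hi=100, C_lo=0.0267, C_hi=0.1164.
(100−51)/(0.1164−0.0267) × (0.0880−0.0267) + 51 = 49/0.0897 × 0.0613 + 51 ≈ 84.49 → 84.
PM10 306.9: bracket 278.2–378.6 → index 151–200; slope 49/100.4, offset 28.7.
AQI = 151 + 49/100.4·28.7 ≈ 165.01 ⇒ 165.
Sub-indices: PM2.5→248, SO₂→496, CO→166, O₃→84, PM10→165. Ranked high→low: 496, 248, 166, 165, 84. Second-highest sub-index = 248.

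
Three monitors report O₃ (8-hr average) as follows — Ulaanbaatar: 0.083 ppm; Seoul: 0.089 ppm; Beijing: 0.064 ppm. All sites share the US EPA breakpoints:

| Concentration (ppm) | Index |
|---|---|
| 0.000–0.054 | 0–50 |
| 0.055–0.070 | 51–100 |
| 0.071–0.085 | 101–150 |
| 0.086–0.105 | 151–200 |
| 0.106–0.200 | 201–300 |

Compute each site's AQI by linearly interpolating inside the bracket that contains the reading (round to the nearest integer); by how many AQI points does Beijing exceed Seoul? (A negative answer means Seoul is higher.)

Ulaanbaatar: row 0.071–0.085 (AQI 101–150). (150−101)·(0.083−0.071)/(0.085−0.071) + 101 = 49·0.012/0.014 + 101 ≈ 143.00 → 143.
Seoul: 0.089 ∈ [0.086, 0.105] ↔ index [151, 200].
151 + (0.089−0.086)·(200−151)/(0.105−0.086) = 151 + 0.003·49/0.019 ≈ 158.74, so AQI = 159.
Beijing: row 0.055–0.070 (AQI 51–100). (100−51)·(0.064−0.055)/(0.070−0.055) + 51 = 49·0.009/0.015 + 51 ≈ 80.40 → 80.
AQIs: Ulaanbaatar=143, Seoul=159, Beijing=80. Beijing (80) − Seoul (159) = -79.

-79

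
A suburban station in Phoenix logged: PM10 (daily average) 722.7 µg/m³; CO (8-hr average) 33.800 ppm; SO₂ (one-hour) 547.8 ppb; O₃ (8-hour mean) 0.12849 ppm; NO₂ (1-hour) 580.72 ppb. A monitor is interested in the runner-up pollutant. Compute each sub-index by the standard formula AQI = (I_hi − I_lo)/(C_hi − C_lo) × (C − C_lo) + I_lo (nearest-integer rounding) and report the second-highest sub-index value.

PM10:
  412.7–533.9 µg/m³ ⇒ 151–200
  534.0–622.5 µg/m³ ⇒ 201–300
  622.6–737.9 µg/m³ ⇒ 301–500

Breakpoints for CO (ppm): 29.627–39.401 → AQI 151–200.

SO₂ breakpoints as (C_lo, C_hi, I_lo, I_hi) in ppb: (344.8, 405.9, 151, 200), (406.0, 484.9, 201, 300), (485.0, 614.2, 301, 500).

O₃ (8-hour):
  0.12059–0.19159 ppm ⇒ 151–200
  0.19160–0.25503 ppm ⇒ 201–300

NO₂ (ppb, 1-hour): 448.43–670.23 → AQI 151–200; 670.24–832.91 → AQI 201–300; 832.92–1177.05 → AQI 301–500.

398

PM10: 722.7 lies in 622.6–737.9, so I_lo=301, I_hi=500, C_lo=622.6, C_hi=737.9.
(500−301)/(737.9−622.6) × (722.7−622.6) + 301 = 199/115.3 × 100.1 + 301 ≈ 473.77 → 474.
CO 33.800: bracket 29.627–39.401 → index 151–200; slope 49/9.774, offset 4.173.
AQI = 151 + 49/9.774·4.173 ≈ 171.92 ⇒ 172.
SO₂: 547.8 ∈ [485.0, 614.2] ↔ index [301, 500].
301 + (547.8−485.0)·(500−301)/(614.2−485.0) = 301 + 62.8·199/129.2 ≈ 397.73, so AQI = 398.
O₃: row 0.12059–0.19159 (AQI 151–200). (200−151)·(0.12849−0.12059)/(0.19159−0.12059) + 151 = 49·0.00790/0.07100 + 151 ≈ 156.45 → 156.
NO₂: row 448.43–670.23 (AQI 151–200). (200−151)·(580.72−448.43)/(670.23−448.43) + 151 = 49·132.29/221.80 + 151 ≈ 180.23 → 180.
Sub-indices: PM10→474, CO→172, SO₂→398, O₃→156, NO₂→180. Ranked high→low: 474, 398, 180, 172, 156. Second-highest sub-index = 398.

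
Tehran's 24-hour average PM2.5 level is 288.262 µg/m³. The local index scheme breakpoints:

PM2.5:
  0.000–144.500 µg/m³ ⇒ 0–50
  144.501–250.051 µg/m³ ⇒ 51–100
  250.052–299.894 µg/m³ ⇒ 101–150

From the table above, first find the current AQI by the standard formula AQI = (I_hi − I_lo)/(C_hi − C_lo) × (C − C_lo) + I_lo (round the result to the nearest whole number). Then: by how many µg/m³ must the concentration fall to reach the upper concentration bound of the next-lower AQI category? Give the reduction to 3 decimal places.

PM2.5: row 250.052–299.894 (AQI 101–150). (150−101)·(288.262−250.052)/(299.894−250.052) + 101 = 49·38.210/49.842 + 101 ≈ 138.56 → 139.
Current AQI 139 is in the Unhealthy for Sensitive Groups range (101–150). The next-lower category tops out at AQI 100, whose upper concentration bound is 250.051 µg/m³.
Reduction needed = 288.262 − 250.051 = 38.211 µg/m³.

38.211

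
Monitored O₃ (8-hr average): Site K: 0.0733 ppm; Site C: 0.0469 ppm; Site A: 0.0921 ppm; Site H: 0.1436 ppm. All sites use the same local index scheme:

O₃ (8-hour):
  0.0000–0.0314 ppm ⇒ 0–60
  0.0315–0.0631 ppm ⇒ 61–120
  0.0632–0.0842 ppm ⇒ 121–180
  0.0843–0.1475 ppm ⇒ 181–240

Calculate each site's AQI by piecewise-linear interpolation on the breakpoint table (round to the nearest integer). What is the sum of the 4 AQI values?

663

Site K 0.0733: bracket 0.0632–0.0842 → index 121–180; slope 59/0.0210, offset 0.0101.
AQI = 121 + 59/0.0210·0.0101 ≈ 149.38 ⇒ 149.
Site C: row 0.0315–0.0631 (AQI 61–120). (120−61)·(0.0469−0.0315)/(0.0631−0.0315) + 61 = 59·0.0154/0.0316 + 61 ≈ 89.75 → 90.
Site A: row 0.0843–0.1475 (AQI 181–240). (240−181)·(0.0921−0.0843)/(0.1475−0.0843) + 181 = 59·0.0078/0.0632 + 181 ≈ 188.28 → 188.
Site H: 0.1436 lies in 0.0843–0.1475, so I_lo=181, I_hi=240, C_lo=0.0843, C_hi=0.1475.
(240−181)/(0.1475−0.0843) × (0.1436−0.0843) + 181 = 59/0.0632 × 0.0593 + 181 ≈ 236.36 → 236.
AQIs: Site K=149, Site C=90, Site A=188, Site H=236. Sum = 149 + 90 + 188 + 236 = 663.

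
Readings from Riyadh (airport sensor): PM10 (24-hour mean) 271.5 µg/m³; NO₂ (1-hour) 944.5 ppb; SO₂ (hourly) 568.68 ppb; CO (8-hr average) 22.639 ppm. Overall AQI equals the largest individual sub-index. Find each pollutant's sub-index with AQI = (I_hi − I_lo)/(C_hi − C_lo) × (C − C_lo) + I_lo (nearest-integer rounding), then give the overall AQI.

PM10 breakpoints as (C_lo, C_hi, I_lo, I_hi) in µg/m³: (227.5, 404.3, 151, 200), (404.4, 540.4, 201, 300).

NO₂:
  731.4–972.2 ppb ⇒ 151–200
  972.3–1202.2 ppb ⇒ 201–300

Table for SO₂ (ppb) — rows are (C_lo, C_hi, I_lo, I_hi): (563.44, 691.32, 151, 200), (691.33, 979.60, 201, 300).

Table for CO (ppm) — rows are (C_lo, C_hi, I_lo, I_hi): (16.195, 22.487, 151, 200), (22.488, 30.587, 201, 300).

203

PM10: 271.5 lies in 227.5–404.3, so I_lo=151, I_hi=200, C_lo=227.5, C_hi=404.3.
(200−151)/(404.3−227.5) × (271.5−227.5) + 151 = 49/176.8 × 44.0 + 151 ≈ 163.19 → 163.
NO₂: 944.5 ∈ [731.4, 972.2] ↔ index [151, 200].
151 + (944.5−731.4)·(200−151)/(972.2−731.4) = 151 + 213.1·49/240.8 ≈ 194.36, so AQI = 194.
SO₂: row 563.44–691.32 (AQI 151–200). (200−151)·(568.68−563.44)/(691.32−563.44) + 151 = 49·5.24/127.88 + 151 ≈ 153.01 → 153.
CO: row 22.488–30.587 (AQI 201–300). (300−201)·(22.639−22.488)/(30.587−22.488) + 201 = 99·0.151/8.099 + 201 ≈ 202.85 → 203.
Sub-indices: PM10→163, NO₂→194, SO₂→153, CO→203. Overall AQI = max = 203; dominant pollutant is CO.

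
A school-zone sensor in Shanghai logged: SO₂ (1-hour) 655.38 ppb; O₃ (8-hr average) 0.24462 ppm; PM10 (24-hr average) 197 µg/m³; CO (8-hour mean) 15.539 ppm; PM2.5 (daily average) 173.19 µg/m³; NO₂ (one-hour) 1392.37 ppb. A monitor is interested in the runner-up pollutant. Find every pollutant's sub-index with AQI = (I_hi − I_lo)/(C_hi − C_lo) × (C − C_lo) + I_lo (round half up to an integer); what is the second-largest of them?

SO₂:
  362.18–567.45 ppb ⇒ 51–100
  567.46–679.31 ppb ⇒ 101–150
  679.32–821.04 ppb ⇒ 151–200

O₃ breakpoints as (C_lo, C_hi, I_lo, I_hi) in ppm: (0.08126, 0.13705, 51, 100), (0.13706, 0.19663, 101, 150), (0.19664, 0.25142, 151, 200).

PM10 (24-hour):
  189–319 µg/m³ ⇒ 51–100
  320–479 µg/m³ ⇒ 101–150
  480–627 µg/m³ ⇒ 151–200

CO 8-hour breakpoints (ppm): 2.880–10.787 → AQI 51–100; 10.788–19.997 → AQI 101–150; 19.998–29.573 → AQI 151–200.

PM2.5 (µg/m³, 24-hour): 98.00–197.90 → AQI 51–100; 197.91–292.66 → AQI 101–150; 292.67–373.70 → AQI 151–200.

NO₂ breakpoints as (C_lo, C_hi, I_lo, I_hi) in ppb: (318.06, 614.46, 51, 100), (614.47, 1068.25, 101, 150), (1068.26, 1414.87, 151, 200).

SO₂: row 567.46–679.31 (AQI 101–150). (150−101)·(655.38−567.46)/(679.31−567.46) + 101 = 49·87.92/111.85 + 101 ≈ 139.52 → 140.
O₃ 0.24462: bracket 0.19664–0.25142 → index 151–200; slope 49/0.05478, offset 0.04798.
AQI = 151 + 49/0.05478·0.04798 ≈ 193.92 ⇒ 194.
PM10: row 189–319 (AQI 51–100). (100−51)·(197−189)/(319−189) + 51 = 49·8/130 + 51 ≈ 54.02 → 54.
CO: 15.539 lies in 10.788–19.997, so I_lo=101, I_hi=150, C_lo=10.788, C_hi=19.997.
(150−101)/(19.997−10.788) × (15.539−10.788) + 101 = 49/9.209 × 4.751 + 101 ≈ 126.28 → 126.
PM2.5: 173.19 lies in 98.00–197.90, so I_lo=51, I_hi=100, C_lo=98.00, C_hi=197.90.
(100−51)/(197.90−98.00) × (173.19−98.00) + 51 = 49/99.90 × 75.19 + 51 ≈ 87.88 → 88.
NO₂ 1392.37: bracket 1068.26–1414.87 → index 151–200; slope 49/346.61, offset 324.11.
AQI = 151 + 49/346.61·324.11 ≈ 196.82 ⇒ 197.
Sub-indices: SO₂→140, O₃→194, PM10→54, CO→126, PM2.5→88, NO₂→197. Ranked high→low: 197, 194, 140, 126, 88, 54. Second-highest sub-index = 194.

194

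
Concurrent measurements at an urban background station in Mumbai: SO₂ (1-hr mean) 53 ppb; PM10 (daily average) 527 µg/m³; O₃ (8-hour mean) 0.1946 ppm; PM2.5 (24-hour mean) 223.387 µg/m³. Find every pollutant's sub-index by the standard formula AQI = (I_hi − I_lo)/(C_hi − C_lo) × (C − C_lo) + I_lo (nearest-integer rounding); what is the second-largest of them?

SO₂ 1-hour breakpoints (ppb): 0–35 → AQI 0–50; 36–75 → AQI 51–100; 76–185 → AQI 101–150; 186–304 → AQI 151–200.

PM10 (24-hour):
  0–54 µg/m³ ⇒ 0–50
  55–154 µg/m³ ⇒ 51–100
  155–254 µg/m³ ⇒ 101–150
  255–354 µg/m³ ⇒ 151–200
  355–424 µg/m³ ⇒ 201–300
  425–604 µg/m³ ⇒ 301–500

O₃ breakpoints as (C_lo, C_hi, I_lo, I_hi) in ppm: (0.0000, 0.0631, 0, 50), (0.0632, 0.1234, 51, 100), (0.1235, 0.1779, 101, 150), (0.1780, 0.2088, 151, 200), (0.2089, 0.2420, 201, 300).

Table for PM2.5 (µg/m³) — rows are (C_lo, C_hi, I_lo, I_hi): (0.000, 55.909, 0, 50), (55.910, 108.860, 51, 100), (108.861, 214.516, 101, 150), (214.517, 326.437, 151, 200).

177

SO₂: 53 lies in 36–75, so I_lo=51, I_hi=100, C_lo=36, C_hi=75.
(100−51)/(75−36) × (53−36) + 51 = 49/39 × 17 + 51 ≈ 72.36 → 72.
PM10: 527 lies in 425–604, so I_lo=301, I_hi=500, C_lo=425, C_hi=604.
(500−301)/(604−425) × (527−425) + 301 = 199/179 × 102 + 301 ≈ 414.40 → 414.
O₃: 0.1946 lies in 0.1780–0.2088, so I_lo=151, I_hi=200, C_lo=0.1780, C_hi=0.2088.
(200−151)/(0.2088−0.1780) × (0.1946−0.1780) + 151 = 49/0.0308 × 0.0166 + 151 ≈ 177.41 → 177.
PM2.5 223.387: bracket 214.517–326.437 → index 151–200; slope 49/111.920, offset 8.870.
AQI = 151 + 49/111.920·8.870 ≈ 154.88 ⇒ 155.
Sub-indices: SO₂→72, PM10→414, O₃→177, PM2.5→155. Ranked high→low: 414, 177, 155, 72. Second-highest sub-index = 177.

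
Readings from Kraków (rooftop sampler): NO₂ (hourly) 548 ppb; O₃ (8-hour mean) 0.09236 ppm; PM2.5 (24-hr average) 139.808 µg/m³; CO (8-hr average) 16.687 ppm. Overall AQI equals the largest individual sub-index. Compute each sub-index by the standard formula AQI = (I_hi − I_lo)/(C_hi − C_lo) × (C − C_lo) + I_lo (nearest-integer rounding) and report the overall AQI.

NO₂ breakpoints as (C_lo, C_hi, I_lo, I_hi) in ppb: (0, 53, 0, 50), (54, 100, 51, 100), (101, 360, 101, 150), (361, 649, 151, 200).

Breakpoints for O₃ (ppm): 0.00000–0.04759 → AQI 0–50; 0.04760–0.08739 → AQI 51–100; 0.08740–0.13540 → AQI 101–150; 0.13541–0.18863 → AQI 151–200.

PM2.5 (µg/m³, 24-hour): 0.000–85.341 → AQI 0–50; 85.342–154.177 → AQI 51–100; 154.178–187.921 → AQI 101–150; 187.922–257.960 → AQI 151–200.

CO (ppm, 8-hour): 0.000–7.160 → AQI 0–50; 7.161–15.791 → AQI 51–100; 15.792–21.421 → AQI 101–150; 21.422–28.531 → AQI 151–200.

NO₂ 548: bracket 361–649 → index 151–200; slope 49/288, offset 187.
AQI = 151 + 49/288·187 ≈ 182.82 ⇒ 183.
O₃: 0.09236 lies in 0.08740–0.13540, so I_lo=101, I_hi=150, C_lo=0.08740, C_hi=0.13540.
(150−101)/(0.13540−0.08740) × (0.09236−0.08740) + 101 = 49/0.04800 × 0.00496 + 101 ≈ 106.06 → 106.
PM2.5 139.808: bracket 85.342–154.177 → index 51–100; slope 49/68.835, offset 54.466.
AQI = 51 + 49/68.835·54.466 ≈ 89.77 ⇒ 90.
CO 16.687: bracket 15.792–21.421 → index 101–150; slope 49/5.629, offset 0.895.
AQI = 101 + 49/5.629·0.895 ≈ 108.79 ⇒ 109.
Sub-indices: NO₂→183, O₃→106, PM2.5→90, CO→109. Overall AQI = max = 183; dominant pollutant is NO₂.
AQI 183: Unhealthy.

183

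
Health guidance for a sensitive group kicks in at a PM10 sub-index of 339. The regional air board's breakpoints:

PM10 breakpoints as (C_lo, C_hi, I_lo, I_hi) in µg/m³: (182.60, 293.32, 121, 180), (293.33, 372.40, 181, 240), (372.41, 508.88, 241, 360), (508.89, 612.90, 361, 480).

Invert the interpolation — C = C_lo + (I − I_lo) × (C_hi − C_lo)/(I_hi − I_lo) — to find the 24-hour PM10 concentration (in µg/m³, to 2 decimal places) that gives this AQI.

AQI 339 lies in the 241–360 band, which corresponds to 372.41–508.88 µg/m³.
C = 372.41 + (339−241)×(508.88−372.41)/(360−241) = 372.41 + 98×136.47/119 ≈ 484.7971 µg/m³ → 484.80 µg/m³ to 2 dp.

484.80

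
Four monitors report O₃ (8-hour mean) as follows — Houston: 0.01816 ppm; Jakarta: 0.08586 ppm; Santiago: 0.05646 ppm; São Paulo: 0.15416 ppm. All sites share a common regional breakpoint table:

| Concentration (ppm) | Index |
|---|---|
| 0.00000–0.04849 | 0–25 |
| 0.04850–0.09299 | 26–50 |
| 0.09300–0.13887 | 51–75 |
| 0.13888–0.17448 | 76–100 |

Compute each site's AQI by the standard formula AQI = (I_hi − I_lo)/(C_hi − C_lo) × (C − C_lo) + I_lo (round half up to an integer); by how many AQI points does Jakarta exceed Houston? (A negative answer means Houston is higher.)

Houston: 0.01816 lies in 0.00000–0.04849, so I_lo=0, I_hi=25, C_lo=0.00000, C_hi=0.04849.
(25−0)/(0.04849−0.00000) × (0.01816−0.00000) + 0 = 25/0.04849 × 0.01816 + 0 ≈ 9.36 → 9.
Jakarta 0.08586: bracket 0.04850–0.09299 → index 26–50; slope 24/0.04449, offset 0.03736.
AQI = 26 + 24/0.04449·0.03736 ≈ 46.15 ⇒ 46.
Santiago: 0.05646 lies in 0.04850–0.09299, so I_lo=26, I_hi=50, C_lo=0.04850, C_hi=0.09299.
(50−26)/(0.09299−0.04850) × (0.05646−0.04850) + 26 = 24/0.04449 × 0.00796 + 26 ≈ 30.29 → 30.
São Paulo: row 0.13888–0.17448 (AQI 76–100). (100−76)·(0.15416−0.13888)/(0.17448−0.13888) + 76 = 24·0.01528/0.03560 + 76 ≈ 86.30 → 86.
AQIs: Houston=9, Jakarta=46, Santiago=30, São Paulo=86. Jakarta (46) − Houston (9) = 37.

37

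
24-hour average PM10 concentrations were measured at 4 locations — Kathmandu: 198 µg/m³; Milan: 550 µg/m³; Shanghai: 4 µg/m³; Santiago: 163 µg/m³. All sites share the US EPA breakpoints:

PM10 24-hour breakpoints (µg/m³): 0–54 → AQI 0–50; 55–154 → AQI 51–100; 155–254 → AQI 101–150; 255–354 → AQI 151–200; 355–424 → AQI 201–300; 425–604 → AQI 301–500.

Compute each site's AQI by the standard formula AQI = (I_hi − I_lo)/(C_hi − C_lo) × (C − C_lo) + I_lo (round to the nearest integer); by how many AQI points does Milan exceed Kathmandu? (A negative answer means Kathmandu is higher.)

318

Kathmandu: 198 ∈ [155, 254] ↔ index [101, 150].
101 + (198−155)·(150−101)/(254−155) = 101 + 43·49/99 ≈ 122.28, so AQI = 122.
Milan: row 425–604 (AQI 301–500). (500−301)·(550−425)/(604−425) + 301 = 199·125/179 + 301 ≈ 439.97 → 440.
Shanghai: 4 lies in 0–54, so I_lo=0, I_hi=50, C_lo=0, C_hi=54.
(50−0)/(54−0) × (4−0) + 0 = 50/54 × 4 + 0 ≈ 3.70 → 4.
Santiago: 163 ∈ [155, 254] ↔ index [101, 150].
101 + (163−155)·(150−101)/(254−155) = 101 + 8·49/99 ≈ 104.96, so AQI = 105.
AQIs: Kathmandu=122, Milan=440, Shanghai=4, Santiago=105. Milan (440) − Kathmandu (122) = 318.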